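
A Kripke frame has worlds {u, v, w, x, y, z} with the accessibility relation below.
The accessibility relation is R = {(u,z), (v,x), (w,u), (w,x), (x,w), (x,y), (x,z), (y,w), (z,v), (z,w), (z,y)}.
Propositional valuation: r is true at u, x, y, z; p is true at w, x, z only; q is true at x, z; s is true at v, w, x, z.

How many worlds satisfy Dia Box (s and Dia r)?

Recall that Box ψ holds at a world iff ψ holds at every accessible world, and Dia ψ holds iff ψ holds at some accessible world.
Let φ = Dia Box (s and Dia r). Evaluate φ at each world:
  u (successors {z}): φ is false.
  v (successors {x}): φ is false.
  w (successors {u, x}): φ is true.
  x (successors {w, y, z}): φ is true.
  y (successors {w}): φ is false.
  z (successors {v, w, y}): φ is true.
For instance, at x:
  At x: Dia Box (s and Dia r) requires Box (s and Dia r) at some successor in {w, y, z}.
    Box (s and Dia r) holds at y, so Dia Box (s and Dia r) is true at x.
      At y: Box (s and Dia r) requires s and Dia r at every successor {w}.
        At w: s and Dia r is true.
      So Box (s and Dia r) is true at y.
Satisfying worlds: {w, x, z}

3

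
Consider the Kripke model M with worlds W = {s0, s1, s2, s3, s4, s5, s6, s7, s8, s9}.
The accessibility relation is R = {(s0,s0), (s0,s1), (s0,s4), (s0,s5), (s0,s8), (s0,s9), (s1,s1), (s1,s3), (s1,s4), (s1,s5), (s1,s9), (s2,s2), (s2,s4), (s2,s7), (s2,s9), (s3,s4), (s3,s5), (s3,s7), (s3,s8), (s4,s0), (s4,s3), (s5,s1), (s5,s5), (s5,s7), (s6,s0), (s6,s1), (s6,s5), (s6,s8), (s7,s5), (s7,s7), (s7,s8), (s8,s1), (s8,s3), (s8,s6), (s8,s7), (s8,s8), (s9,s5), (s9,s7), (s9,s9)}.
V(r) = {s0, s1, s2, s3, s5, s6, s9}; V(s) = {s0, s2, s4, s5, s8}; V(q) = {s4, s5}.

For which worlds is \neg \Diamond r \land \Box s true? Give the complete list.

none

Let φ = \neg \Diamond r \land \Box s. Evaluate φ at each world:
  s0 (successors {s0, s1, s4, s5, s8, s9}): φ is false.
  s1 (successors {s1, s3, s4, s5, s9}): φ is false.
  s2 (successors {s2, s4, s7, s9}): φ is false.
  s3 (successors {s4, s5, s7, s8}): φ is false.
  s4 (successors {s0, s3}): φ is false.
  s5 (successors {s1, s5, s7}): φ is false.
  s6 (successors {s0, s1, s5, s8}): φ is false.
  s7 (successors {s5, s7, s8}): φ is false.
  s8 (successors {s1, s3, s6, s7, s8}): φ is false.
  s9 (successors {s5, s7, s9}): φ is false.
For instance, at s5:
  At s5: \neg \Diamond r is false, \Box s is false, so \neg \Diamond r \land \Box s is false.
    At s5: \Diamond r is true, so \neg \Diamond r is false.
      At s5: \Diamond r requires r at some successor in {s1, s5, s7}.
        r holds at s1, so \Diamond r is true at s5.
    At s5: \Box s requires s at every successor {s1, s5, s7}.
      s fails at s1, so \Box s is false at s5.
Satisfying worlds: none.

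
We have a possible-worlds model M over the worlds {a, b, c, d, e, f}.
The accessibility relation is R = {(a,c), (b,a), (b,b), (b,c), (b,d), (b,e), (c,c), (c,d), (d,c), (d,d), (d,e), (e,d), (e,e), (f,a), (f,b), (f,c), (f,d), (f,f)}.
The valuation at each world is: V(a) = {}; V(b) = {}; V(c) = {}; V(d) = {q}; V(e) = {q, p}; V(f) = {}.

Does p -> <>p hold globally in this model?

Let φ = p -> <>p. Evaluate φ at each world:
  a (successors {c}): φ is true.
  b (successors {a, b, c, d, e}): φ is true.
  c (successors {c, d}): φ is true.
  d (successors {c, d, e}): φ is true.
  e (successors {d, e}): φ is true.
  f (successors {a, b, c, d, f}): φ is true.
For instance, at a:
  At a: p is false, <>p is false, so p -> <>p is true.
    At a: <>p requires p at some successor in {c}.
      At c: p is false.
    So <>p is false at a.

Yes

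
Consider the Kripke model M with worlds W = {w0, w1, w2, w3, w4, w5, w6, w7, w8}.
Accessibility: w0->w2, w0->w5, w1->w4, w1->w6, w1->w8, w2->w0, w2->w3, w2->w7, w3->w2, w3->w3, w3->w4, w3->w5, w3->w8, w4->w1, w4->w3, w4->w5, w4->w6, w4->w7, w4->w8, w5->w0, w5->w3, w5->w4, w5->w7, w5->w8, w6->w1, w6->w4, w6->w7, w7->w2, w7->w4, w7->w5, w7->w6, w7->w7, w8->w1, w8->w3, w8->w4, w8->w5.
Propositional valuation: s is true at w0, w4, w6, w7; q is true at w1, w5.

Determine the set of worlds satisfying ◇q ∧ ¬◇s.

Recall that ◇ψ holds at a world iff ψ holds at some accessible world.
Let φ = ◇q ∧ ¬◇s. Evaluate φ at each world:
  w0 (successors {w2, w5}): φ is true.
  w1 (successors {w4, w6, w8}): φ is false.
  w2 (successors {w0, w3, w7}): φ is false.
  w3 (successors {w2, w3, w4, w5, w8}): φ is false.
  w4 (successors {w1, w3, w5, w6, w7, w8}): φ is false.
  w5 (successors {w0, w3, w4, w7, w8}): φ is false.
  w6 (successors {w1, w4, w7}): φ is false.
  w7 (successors {w2, w4, w5, w6, w7}): φ is false.
  w8 (successors {w1, w3, w4, w5}): φ is false.
For instance, at w7:
  At w7: ◇q is true, ¬◇s is false, so ◇q ∧ ¬◇s is false.
    At w7: ◇q requires q at some successor in {w2, w4, w5, w6, w7}.
      q holds at w5, so ◇q is true at w7.
    At w7: ◇s is true, so ¬◇s is false.
      At w7: ◇s requires s at some successor in {w2, w4, w5, w6, w7}.
        s holds at w4, so ◇s is true at w7.
Satisfying worlds: {w0}

w0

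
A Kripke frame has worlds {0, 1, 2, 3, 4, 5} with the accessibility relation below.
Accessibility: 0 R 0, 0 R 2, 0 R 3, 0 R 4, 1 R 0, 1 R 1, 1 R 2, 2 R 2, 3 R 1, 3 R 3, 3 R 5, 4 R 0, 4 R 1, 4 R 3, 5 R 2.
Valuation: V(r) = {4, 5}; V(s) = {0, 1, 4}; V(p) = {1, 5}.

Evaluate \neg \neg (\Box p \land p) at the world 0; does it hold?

Recall that \Box ψ holds at a world iff ψ holds at every accessible world, and \Diamond ψ holds iff ψ holds at some accessible world.
At 0: \neg (\Box p \land p) is true, so \neg \neg (\Box p \land p) is false.
  At 0: \Box p \land p is false, so \neg (\Box p \land p) is true.
    At 0: \Box p is false, p is false, so \Box p \land p is false.
      At 0: \Box p requires p at every successor {0, 2, 3, 4}.
        p fails at 0, so \Box p is false at 0.

No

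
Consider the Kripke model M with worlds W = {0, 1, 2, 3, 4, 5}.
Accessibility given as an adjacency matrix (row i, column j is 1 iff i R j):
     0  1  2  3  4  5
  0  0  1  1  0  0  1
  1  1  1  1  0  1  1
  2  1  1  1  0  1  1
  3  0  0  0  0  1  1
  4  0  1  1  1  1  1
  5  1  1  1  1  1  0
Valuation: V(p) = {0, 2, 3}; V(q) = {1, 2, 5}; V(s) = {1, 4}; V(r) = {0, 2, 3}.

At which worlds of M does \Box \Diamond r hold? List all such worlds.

0, 1, 2, 3

Let φ = \Box \Diamond r. Evaluate φ at each world:
  0 (successors {1, 2, 5}): φ is true.
  1 (successors {0, 1, 2, 4, 5}): φ is true.
  2 (successors {0, 1, 2, 4, 5}): φ is true.
  3 (successors {4, 5}): φ is true.
  4 (successors {1, 2, 3, 4, 5}): φ is false.
  5 (successors {0, 1, 2, 3, 4}): φ is false.
For instance, at 5:
  At 5: \Box \Diamond r requires \Diamond r at every successor {0, 1, 2, 3, 4}.
    \Diamond r fails at 3, so \Box \Diamond r is false at 5.
      At 3: \Diamond r requires r at some successor in {4, 5}.
        At 4: r is false.
        At 5: r is false.
      So \Diamond r is false at 3.
Satisfying worlds: {0, 1, 2, 3}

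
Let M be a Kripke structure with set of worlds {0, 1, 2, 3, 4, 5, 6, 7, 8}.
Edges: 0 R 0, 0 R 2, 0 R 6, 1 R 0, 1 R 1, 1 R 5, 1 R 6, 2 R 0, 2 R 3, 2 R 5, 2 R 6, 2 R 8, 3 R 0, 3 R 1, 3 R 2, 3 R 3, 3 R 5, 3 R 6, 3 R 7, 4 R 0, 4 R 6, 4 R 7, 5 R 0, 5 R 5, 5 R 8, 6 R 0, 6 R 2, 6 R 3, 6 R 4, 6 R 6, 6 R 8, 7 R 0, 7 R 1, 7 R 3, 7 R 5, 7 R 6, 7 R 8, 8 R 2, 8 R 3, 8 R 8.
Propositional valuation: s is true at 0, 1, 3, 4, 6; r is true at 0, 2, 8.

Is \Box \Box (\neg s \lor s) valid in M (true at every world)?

Yes

Recall that \Box ψ holds at a world iff ψ holds at every accessible world, and \Diamond ψ holds iff ψ holds at some accessible world.
Let φ = \Box \Box (\neg s \lor s). Evaluate φ at each world:
  0 (successors {0, 2, 6}): φ is true.
  1 (successors {0, 1, 5, 6}): φ is true.
  2 (successors {0, 3, 5, 6, 8}): φ is true.
  3 (successors {0, 1, 2, 3, 5, 6, 7}): φ is true.
  4 (successors {0, 6, 7}): φ is true.
  5 (successors {0, 5, 8}): φ is true.
  6 (successors {0, 2, 3, 4, 6, 8}): φ is true.
  7 (successors {0, 1, 3, 5, 6, 8}): φ is true.
  8 (successors {2, 3, 8}): φ is true.
For instance, at 5:
  At 5: \Box \Box (\neg s \lor s) requires \Box (\neg s \lor s) at every successor {0, 5, 8}.
      At 0: \Box (\neg s \lor s) requires \neg s \lor s at every successor {0, 2, 6}.
        At 0: \neg s \lor s is true.
        At 2: \neg s \lor s is true.
        At 6: \neg s \lor s is true.
      So \Box (\neg s \lor s) is true at 0.
      At 5: \Box (\neg s \lor s) requires \neg s \lor s at every successor {0, 5, 8}.
        At 0: \neg s \lor s is true.
        At 5: \neg s \lor s is true.
        At 8: \neg s \lor s is true.
      So \Box (\neg s \lor s) is true at 5.
      At 8: \Box (\neg s \lor s) requires \neg s \lor s at every successor {2, 3, 8}.
        At 2: \neg s \lor s is true.
        At 3: \neg s \lor s is true.
        At 8: \neg s \lor s is true.
      So \Box (\neg s \lor s) is true at 8.
  So \Box \Box (\neg s \lor s) is true at 5.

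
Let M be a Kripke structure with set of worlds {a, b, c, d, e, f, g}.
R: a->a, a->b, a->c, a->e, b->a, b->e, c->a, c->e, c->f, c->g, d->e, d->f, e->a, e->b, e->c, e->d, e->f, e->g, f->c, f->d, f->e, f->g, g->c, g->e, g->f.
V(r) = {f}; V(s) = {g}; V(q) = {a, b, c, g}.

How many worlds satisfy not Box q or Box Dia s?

7

Recall that Box ψ holds at a world iff ψ holds at every accessible world, and Dia ψ holds iff ψ holds at some accessible world.
Let φ = not Box q or Box Dia s. Evaluate φ at each world:
  a (successors {a, b, c, e}): φ is true.
  b (successors {a, e}): φ is true.
  c (successors {a, e, f, g}): φ is true.
  d (successors {e, f}): φ is true.
  e (successors {a, b, c, d, f, g}): φ is true.
  f (successors {c, d, e, g}): φ is true.
  g (successors {c, e, f}): φ is true.
For instance, at e:
  At e: not Box q is true, Box Dia s is false, so not Box q or Box Dia s is true.
    At e: Box q is false, so not Box q is true.
      At e: Box q requires q at every successor {a, b, c, d, f, g}.
        q fails at d, so Box q is false at e.
    At e: Box Dia s requires Dia s at every successor {a, b, c, d, f, g}.
      Dia s fails at a, so Box Dia s is false at e.
Satisfying worlds: {a, b, c, d, e, f, g}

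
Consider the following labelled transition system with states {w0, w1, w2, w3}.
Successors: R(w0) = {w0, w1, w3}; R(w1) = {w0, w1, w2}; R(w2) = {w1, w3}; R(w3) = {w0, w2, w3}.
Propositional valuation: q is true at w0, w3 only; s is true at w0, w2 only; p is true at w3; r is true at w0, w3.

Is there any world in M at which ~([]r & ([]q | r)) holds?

Yes

Let φ = ~([]r & ([]q | r)). Evaluate φ at each world:
  w0 (successors {w0, w1, w3}): φ is true.
  w1 (successors {w0, w1, w2}): φ is true.
  w2 (successors {w1, w3}): φ is true.
  w3 (successors {w0, w2, w3}): φ is true.
Detail at w0 (witness):
  At w0: []r & ([]q | r) is false, so ~([]r & ([]q | r)) is true.
    At w0: []r is false, []q | r is true, so []r & ([]q | r) is false.
      At w0: []r requires r at every successor {w0, w1, w3}.
        r fails at w1, so []r is false at w0.
      At w0: []q is false, r is true, so []q | r is true.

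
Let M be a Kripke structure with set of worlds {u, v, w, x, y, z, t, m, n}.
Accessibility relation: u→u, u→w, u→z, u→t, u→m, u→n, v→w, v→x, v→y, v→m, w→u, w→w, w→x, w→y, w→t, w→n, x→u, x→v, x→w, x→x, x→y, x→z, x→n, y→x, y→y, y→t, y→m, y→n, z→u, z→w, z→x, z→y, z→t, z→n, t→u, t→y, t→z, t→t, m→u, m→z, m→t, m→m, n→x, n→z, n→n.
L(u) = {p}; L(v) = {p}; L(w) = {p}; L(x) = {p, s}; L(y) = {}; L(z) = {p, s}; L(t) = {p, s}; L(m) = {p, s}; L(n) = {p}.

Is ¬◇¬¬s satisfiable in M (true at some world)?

No

Let φ = ¬◇¬¬s. Evaluate φ at each world:
  u (successors {u, w, z, t, m, n}): φ is false.
  v (successors {w, x, y, m}): φ is false.
  w (successors {u, w, x, y, t, n}): φ is false.
  x (successors {u, v, w, x, y, z, n}): φ is false.
  y (successors {x, y, t, m, n}): φ is false.
  z (successors {u, w, x, y, t, n}): φ is false.
  t (successors {u, y, z, t}): φ is false.
  m (successors {u, z, t, m}): φ is false.
  n (successors {x, z, n}): φ is false.
For instance, at y:
  At y: ◇¬¬s is true, so ¬◇¬¬s is false.
    At y: ◇¬¬s requires ¬¬s at some successor in {x, y, t, m, n}.
      ¬¬s holds at x, so ◇¬¬s is true at y.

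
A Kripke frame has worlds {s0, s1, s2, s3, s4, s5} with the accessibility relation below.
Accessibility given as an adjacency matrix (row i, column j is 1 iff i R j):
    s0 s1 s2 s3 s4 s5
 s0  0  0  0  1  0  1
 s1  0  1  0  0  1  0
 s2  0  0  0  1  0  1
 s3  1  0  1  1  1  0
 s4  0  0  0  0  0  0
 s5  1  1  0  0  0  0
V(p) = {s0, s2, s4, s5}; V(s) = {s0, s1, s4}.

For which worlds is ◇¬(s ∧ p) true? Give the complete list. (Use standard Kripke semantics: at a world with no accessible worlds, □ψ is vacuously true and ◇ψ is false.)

s0, s1, s2, s3, s5

Let φ = ◇¬(s ∧ p). Evaluate φ at each world:
  s0 (successors {s3, s5}): φ is true.
  s1 (successors {s1, s4}): φ is true.
  s2 (successors {s3, s5}): φ is true.
  s3 (successors {s0, s2, s3, s4}): φ is true.
  s4 (successors ∅): φ is false.
  s5 (successors {s0, s1}): φ is true.
For instance, at s3:
  At s3: ◇¬(s ∧ p) requires ¬(s ∧ p) at some successor in {s0, s2, s3, s4}.
    ¬(s ∧ p) holds at s2, so ◇¬(s ∧ p) is true at s3.
Satisfying worlds: {s0, s1, s2, s3, s5}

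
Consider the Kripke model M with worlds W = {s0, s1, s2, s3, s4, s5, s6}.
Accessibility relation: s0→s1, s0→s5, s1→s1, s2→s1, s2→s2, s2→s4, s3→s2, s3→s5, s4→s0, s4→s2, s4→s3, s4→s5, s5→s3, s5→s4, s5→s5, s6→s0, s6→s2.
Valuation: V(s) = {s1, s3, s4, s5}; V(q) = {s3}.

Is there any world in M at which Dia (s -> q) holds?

Let φ = Dia (s -> q). Evaluate φ at each world:
  s0 (successors {s1, s5}): φ is false.
  s1 (successors {s1}): φ is false.
  s2 (successors {s1, s2, s4}): φ is true.
  s3 (successors {s2, s5}): φ is true.
  s4 (successors {s0, s2, s3, s5}): φ is true.
  s5 (successors {s3, s4, s5}): φ is true.
  s6 (successors {s0, s2}): φ is true.
Detail at s2 (witness):
  At s2: Dia (s -> q) requires s -> q at some successor in {s1, s2, s4}.
    s -> q holds at s2, so Dia (s -> q) is true at s2.

Yes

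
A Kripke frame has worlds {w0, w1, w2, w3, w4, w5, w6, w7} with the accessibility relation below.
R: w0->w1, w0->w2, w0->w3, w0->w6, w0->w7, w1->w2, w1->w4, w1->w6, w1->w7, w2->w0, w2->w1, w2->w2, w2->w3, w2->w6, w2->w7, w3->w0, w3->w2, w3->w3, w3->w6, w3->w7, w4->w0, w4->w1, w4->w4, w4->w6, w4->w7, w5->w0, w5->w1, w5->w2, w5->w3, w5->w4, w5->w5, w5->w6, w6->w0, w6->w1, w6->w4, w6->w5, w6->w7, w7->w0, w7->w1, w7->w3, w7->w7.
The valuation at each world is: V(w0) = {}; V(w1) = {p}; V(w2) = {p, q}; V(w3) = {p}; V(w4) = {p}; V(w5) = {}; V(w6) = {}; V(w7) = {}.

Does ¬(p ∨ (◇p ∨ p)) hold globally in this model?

Let φ = ¬(p ∨ (◇p ∨ p)). Evaluate φ at each world:
  w0 (successors {w1, w2, w3, w6, w7}): φ is false.
  w1 (successors {w2, w4, w6, w7}): φ is false.
  w2 (successors {w0, w1, w2, w3, w6, w7}): φ is false.
  w3 (successors {w0, w2, w3, w6, w7}): φ is false.
  w4 (successors {w0, w1, w4, w6, w7}): φ is false.
  w5 (successors {w0, w1, w2, w3, w4, w5, w6}): φ is false.
  w6 (successors {w0, w1, w4, w5, w7}): φ is false.
  w7 (successors {w0, w1, w3, w7}): φ is false.
Detail at w0 (counterexample):
  At w0: p ∨ (◇p ∨ p) is true, so ¬(p ∨ (◇p ∨ p)) is false.
    At w0: p is false, ◇p ∨ p is true, so p ∨ (◇p ∨ p) is true.
      At w0: ◇p is true, p is false, so ◇p ∨ p is true.

No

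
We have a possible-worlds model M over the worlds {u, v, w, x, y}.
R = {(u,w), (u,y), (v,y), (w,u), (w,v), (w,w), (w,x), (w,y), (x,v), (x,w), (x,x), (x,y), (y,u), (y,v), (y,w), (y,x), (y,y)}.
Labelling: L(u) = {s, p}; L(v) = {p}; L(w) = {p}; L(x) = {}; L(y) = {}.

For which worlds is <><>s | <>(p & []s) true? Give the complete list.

Let φ = <><>s | <>(p & []s). Evaluate φ at each world:
  u (successors {w, y}): φ is true.
  v (successors {y}): φ is true.
  w (successors {u, v, w, x, y}): φ is true.
  x (successors {v, w, x, y}): φ is true.
  y (successors {u, v, w, x, y}): φ is true.
For instance, at x:
  At x: <><>s is true, <>(p & []s) is false, so <><>s | <>(p & []s) is true.
    At x: <><>s requires <>s at some successor in {v, w, x, y}.
      <>s holds at w, so <><>s is true at x.
    At x: <>(p & []s) requires p & []s at some successor in {v, w, x, y}.
      At v: p & []s is false.
      At w: p & []s is false.
      At x: p & []s is false.
      At y: p & []s is false.
    So <>(p & []s) is false at x.
Satisfying worlds: {u, v, w, x, y}

u, v, w, x, y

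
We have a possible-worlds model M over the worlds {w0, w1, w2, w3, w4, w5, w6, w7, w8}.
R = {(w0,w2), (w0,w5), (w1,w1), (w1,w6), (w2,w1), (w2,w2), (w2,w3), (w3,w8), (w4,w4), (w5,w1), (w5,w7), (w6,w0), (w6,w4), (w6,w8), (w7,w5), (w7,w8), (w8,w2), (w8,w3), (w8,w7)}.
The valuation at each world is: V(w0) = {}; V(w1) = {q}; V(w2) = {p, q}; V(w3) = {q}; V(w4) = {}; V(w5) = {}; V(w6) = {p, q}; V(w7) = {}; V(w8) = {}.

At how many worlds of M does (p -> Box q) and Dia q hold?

5

Recall that Box ψ holds at a world iff ψ holds at every accessible world, and Dia ψ holds iff ψ holds at some accessible world.
Let φ = (p -> Box q) and Dia q. Evaluate φ at each world:
  w0 (successors {w2, w5}): φ is true.
  w1 (successors {w1, w6}): φ is true.
  w2 (successors {w1, w2, w3}): φ is true.
  w3 (successors {w8}): φ is false.
  w4 (successors {w4}): φ is false.
  w5 (successors {w1, w7}): φ is true.
  w6 (successors {w0, w4, w8}): φ is false.
  w7 (successors {w5, w8}): φ is false.
  w8 (successors {w2, w3, w7}): φ is true.
For instance, at w3:
  At w3: p -> Box q is true, Dia q is false, so (p -> Box q) and Dia q is false.
    At w3: p is false, Box q is false, so p -> Box q is true.
      At w3: Box q requires q at every successor {w8}.
        q fails at w8, so Box q is false at w3.
    At w3: Dia q requires q at some successor in {w8}.
      At w8: q is false.
    So Dia q is false at w3.
Satisfying worlds: {w0, w1, w2, w5, w8}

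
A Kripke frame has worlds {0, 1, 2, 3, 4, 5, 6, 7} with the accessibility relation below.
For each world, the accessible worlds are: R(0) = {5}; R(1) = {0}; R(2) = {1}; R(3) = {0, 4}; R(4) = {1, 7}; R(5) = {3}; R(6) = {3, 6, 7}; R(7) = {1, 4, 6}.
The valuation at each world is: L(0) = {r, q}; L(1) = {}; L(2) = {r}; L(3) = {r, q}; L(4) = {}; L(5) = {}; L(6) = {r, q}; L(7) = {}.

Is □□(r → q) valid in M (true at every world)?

Let φ = □□(r → q). Evaluate φ at each world:
  0 (successors {5}): φ is true.
  1 (successors {0}): φ is true.
  2 (successors {1}): φ is true.
  3 (successors {0, 4}): φ is true.
  4 (successors {1, 7}): φ is true.
  5 (successors {3}): φ is true.
  6 (successors {3, 6, 7}): φ is true.
  7 (successors {1, 4, 6}): φ is true.
For instance, at 6:
  At 6: □□(r → q) requires □(r → q) at every successor {3, 6, 7}.
      At 3: □(r → q) requires r → q at every successor {0, 4}.
        At 0: r → q is true.
        At 4: r → q is true.
      So □(r → q) is true at 3.
      At 6: □(r → q) requires r → q at every successor {3, 6, 7}.
        At 3: r → q is true.
        At 6: r → q is true.
        At 7: r → q is true.
      So □(r → q) is true at 6.
      At 7: □(r → q) requires r → q at every successor {1, 4, 6}.
        At 1: r → q is true.
        At 4: r → q is true.
        At 6: r → q is true.
      So □(r → q) is true at 7.
  So □□(r → q) is true at 6.

Yes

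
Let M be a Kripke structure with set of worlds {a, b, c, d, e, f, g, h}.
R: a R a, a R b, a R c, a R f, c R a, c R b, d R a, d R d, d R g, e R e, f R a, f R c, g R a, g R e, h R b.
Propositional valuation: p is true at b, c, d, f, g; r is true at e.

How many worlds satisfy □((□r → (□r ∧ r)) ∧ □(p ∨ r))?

Let φ = □((□r → (□r ∧ r)) ∧ □(p ∨ r)). Evaluate φ at each world:
  a (successors {a, b, c, f}): φ is false.
  b (successors ∅): φ is true.
  c (successors {a, b}): φ is false.
  d (successors {a, d, g}): φ is false.
  e (successors {e}): φ is true.
  f (successors {a, c}): φ is false.
  g (successors {a, e}): φ is false.
  h (successors {b}): φ is false.
For instance, at e:
  At e: □((□r → (□r ∧ r)) ∧ □(p ∨ r)) requires (□r → (□r ∧ r)) ∧ □(p ∨ r) at every successor {e}.
      At e: □r → (□r ∧ r) is true, □(p ∨ r) is true, so (□r → (□r ∧ r)) ∧ □(p ∨ r) is true.
  So □((□r → (□r ∧ r)) ∧ □(p ∨ r)) is true at e.
Satisfying worlds: {b, e}

2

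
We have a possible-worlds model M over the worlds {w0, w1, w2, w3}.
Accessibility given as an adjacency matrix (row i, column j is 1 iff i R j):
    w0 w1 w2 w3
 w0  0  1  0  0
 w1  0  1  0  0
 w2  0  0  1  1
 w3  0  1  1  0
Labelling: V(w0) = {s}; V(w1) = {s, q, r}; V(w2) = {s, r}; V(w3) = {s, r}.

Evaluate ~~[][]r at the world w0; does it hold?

At w0: ~[][]r is false, so ~~[][]r is true.
  At w0: [][]r is true, so ~[][]r is false.
    At w0: [][]r requires []r at every successor {w1}.
      At w1: []r is true.
    So [][]r is true at w0.

Yes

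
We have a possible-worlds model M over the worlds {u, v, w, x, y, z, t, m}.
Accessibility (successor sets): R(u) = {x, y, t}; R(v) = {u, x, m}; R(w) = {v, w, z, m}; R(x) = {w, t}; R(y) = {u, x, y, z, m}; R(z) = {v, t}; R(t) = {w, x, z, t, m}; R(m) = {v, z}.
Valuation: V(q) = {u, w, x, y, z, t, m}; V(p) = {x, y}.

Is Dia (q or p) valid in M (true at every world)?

Let φ = Dia (q or p). Evaluate φ at each world:
  u (successors {x, y, t}): φ is true.
  v (successors {u, x, m}): φ is true.
  w (successors {v, w, z, m}): φ is true.
  x (successors {w, t}): φ is true.
  y (successors {u, x, y, z, m}): φ is true.
  z (successors {v, t}): φ is true.
  t (successors {w, x, z, t, m}): φ is true.
  m (successors {v, z}): φ is true.
For instance, at y:
  At y: Dia (q or p) requires q or p at some successor in {u, x, y, z, m}.
    q or p holds at u, so Dia (q or p) is true at y.

Yes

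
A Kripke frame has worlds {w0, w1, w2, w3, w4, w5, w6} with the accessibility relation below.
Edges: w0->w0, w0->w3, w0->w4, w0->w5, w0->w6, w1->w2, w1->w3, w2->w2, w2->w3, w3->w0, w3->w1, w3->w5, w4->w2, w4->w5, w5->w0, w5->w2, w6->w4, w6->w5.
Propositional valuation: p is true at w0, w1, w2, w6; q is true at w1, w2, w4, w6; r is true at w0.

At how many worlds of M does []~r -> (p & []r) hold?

Recall that []ψ holds at a world iff ψ holds at every accessible world, and <>ψ holds iff ψ holds at some accessible world.
Let φ = []~r -> (p & []r). Evaluate φ at each world:
  w0 (successors {w0, w3, w4, w5, w6}): φ is true.
  w1 (successors {w2, w3}): φ is false.
  w2 (successors {w2, w3}): φ is false.
  w3 (successors {w0, w1, w5}): φ is true.
  w4 (successors {w2, w5}): φ is false.
  w5 (successors {w0, w2}): φ is true.
  w6 (successors {w4, w5}): φ is false.
For instance, at w3:
  At w3: []~r is false, p & []r is false, so []~r -> (p & []r) is true.
    At w3: []~r requires ~r at every successor {w0, w1, w5}.
      ~r fails at w0, so []~r is false at w3.
    At w3: p is false, []r is false, so p & []r is false.
      At w3: []r requires r at every successor {w0, w1, w5}.
        r fails at w1, so []r is false at w3.
Satisfying worlds: {w0, w3, w5}

3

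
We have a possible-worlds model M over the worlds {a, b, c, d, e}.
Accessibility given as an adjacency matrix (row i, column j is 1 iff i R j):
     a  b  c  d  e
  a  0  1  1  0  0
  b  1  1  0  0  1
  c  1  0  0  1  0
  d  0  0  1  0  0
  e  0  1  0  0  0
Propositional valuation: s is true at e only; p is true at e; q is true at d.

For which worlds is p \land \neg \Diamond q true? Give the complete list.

e

Let φ = p \land \neg \Diamond q. Evaluate φ at each world:
  a (successors {b, c}): φ is false.
  b (successors {a, b, e}): φ is false.
  c (successors {a, d}): φ is false.
  d (successors {c}): φ is false.
  e (successors {b}): φ is true.
For instance, at e:
  At e: p is true, \neg \Diamond q is true, so p \land \neg \Diamond q is true.
    At e: \Diamond q is false, so \neg \Diamond q is true.
      At e: \Diamond q requires q at some successor in {b}.
        At b: q is false.
      So \Diamond q is false at e.
Satisfying worlds: {e}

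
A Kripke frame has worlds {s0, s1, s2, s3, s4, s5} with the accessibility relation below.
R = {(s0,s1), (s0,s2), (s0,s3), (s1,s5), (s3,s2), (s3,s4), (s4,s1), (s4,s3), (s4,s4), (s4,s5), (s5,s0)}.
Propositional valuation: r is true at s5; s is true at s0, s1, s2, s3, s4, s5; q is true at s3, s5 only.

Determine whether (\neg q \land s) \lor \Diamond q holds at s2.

Yes

Recall that \Diamond ψ holds at a world iff ψ holds at some accessible world.
At s2: \neg q \land s is true, \Diamond q is false, so (\neg q \land s) \lor \Diamond q is true.
  At s2: no accessible worlds, so \Diamond q is false.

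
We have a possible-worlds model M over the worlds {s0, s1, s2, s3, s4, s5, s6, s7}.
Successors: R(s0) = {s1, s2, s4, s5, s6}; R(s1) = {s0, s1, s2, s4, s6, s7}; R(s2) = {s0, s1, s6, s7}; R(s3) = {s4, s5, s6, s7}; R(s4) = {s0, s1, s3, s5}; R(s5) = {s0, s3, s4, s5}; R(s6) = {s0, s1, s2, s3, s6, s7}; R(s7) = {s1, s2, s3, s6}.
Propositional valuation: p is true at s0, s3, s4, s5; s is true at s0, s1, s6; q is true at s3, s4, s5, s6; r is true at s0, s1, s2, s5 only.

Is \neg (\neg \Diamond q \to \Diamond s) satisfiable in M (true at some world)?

Let φ = \neg (\neg \Diamond q \to \Diamond s). Evaluate φ at each world:
  s0 (successors {s1, s2, s4, s5, s6}): φ is false.
  s1 (successors {s0, s1, s2, s4, s6, s7}): φ is false.
  s2 (successors {s0, s1, s6, s7}): φ is false.
  s3 (successors {s4, s5, s6, s7}): φ is false.
  s4 (successors {s0, s1, s3, s5}): φ is false.
  s5 (successors {s0, s3, s4, s5}): φ is false.
  s6 (successors {s0, s1, s2, s3, s6, s7}): φ is false.
  s7 (successors {s1, s2, s3, s6}): φ is false.
For instance, at s1:
  At s1: \neg \Diamond q \to \Diamond s is true, so \neg (\neg \Diamond q \to \Diamond s) is false.
    At s1: \neg \Diamond q is false, \Diamond s is true, so \neg \Diamond q \to \Diamond s is true.
      At s1: \Diamond q is true, so \neg \Diamond q is false.
      At s1: \Diamond s requires s at some successor in {s0, s1, s2, s4, s6, s7}.
        s holds at s0, so \Diamond s is true at s1.

No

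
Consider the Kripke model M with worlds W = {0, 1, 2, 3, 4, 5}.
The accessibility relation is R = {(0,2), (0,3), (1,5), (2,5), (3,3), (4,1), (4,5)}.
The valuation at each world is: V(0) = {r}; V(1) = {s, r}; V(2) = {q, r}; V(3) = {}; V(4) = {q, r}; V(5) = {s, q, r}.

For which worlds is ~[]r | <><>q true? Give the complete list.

Let φ = ~[]r | <><>q. Evaluate φ at each world:
  0 (successors {2, 3}): φ is true.
  1 (successors {5}): φ is false.
  2 (successors {5}): φ is false.
  3 (successors {3}): φ is true.
  4 (successors {1, 5}): φ is true.
  5 (successors ∅): φ is false.
For instance, at 3:
  At 3: ~[]r is true, <><>q is false, so ~[]r | <><>q is true.
    At 3: []r is false, so ~[]r is true.
      At 3: []r requires r at every successor {3}.
        r fails at 3, so []r is false at 3.
    At 3: <><>q requires <>q at some successor in {3}.
      At 3: <>q is false.
    So <><>q is false at 3.
Satisfying worlds: {0, 3, 4}

0, 3, 4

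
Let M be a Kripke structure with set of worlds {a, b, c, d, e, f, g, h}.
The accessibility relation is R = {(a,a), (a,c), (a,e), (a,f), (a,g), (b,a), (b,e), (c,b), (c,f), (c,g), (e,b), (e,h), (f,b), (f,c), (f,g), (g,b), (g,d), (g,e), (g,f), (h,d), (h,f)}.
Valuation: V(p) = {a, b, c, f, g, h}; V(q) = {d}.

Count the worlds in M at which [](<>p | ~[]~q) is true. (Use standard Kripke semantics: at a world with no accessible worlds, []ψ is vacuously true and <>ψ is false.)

6

Let φ = [](<>p | ~[]~q). Evaluate φ at each world:
  a (successors {a, c, e, f, g}): φ is true.
  b (successors {a, e}): φ is true.
  c (successors {b, f, g}): φ is true.
  d (successors ∅): φ is true.
  e (successors {b, h}): φ is true.
  f (successors {b, c, g}): φ is true.
  g (successors {b, d, e, f}): φ is false.
  h (successors {d, f}): φ is false.
For instance, at e:
  At e: [](<>p | ~[]~q) requires <>p | ~[]~q at every successor {b, h}.
      At b: <>p is true, ~[]~q is false, so <>p | ~[]~q is true.
      At h: <>p is true, ~[]~q is true, so <>p | ~[]~q is true.
  So [](<>p | ~[]~q) is true at e.
Satisfying worlds: {a, b, c, d, e, f}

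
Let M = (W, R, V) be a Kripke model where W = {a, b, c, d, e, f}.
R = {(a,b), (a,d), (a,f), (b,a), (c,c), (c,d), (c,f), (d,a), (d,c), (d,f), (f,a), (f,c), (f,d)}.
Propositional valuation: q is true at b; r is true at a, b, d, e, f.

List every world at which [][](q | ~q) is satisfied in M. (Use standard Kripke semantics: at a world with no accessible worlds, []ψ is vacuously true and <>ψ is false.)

a, b, c, d, e, f

Let φ = [][](q | ~q). Evaluate φ at each world:
  a (successors {b, d, f}): φ is true.
  b (successors {a}): φ is true.
  c (successors {c, d, f}): φ is true.
  d (successors {a, c, f}): φ is true.
  e (successors ∅): φ is true.
  f (successors {a, c, d}): φ is true.
For instance, at f:
  At f: [][](q | ~q) requires [](q | ~q) at every successor {a, c, d}.
      At a: [](q | ~q) requires q | ~q at every successor {b, d, f}.
        At b: q | ~q is true.
        At d: q | ~q is true.
        At f: q | ~q is true.
      So [](q | ~q) is true at a.
      At c: [](q | ~q) requires q | ~q at every successor {c, d, f}.
        At c: q | ~q is true.
        At d: q | ~q is true.
        At f: q | ~q is true.
      So [](q | ~q) is true at c.
      At d: [](q | ~q) requires q | ~q at every successor {a, c, f}.
        At a: q | ~q is true.
        At c: q | ~q is true.
        At f: q | ~q is true.
      So [](q | ~q) is true at d.
  So [][](q | ~q) is true at f.
Satisfying worlds: {a, b, c, d, e, f}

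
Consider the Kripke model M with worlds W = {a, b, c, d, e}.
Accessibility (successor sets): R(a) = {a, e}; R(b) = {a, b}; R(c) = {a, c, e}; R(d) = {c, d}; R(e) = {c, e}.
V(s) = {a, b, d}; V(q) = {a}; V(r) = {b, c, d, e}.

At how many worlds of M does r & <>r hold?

4

Let φ = r & <>r. Evaluate φ at each world:
  a (successors {a, e}): φ is false.
  b (successors {a, b}): φ is true.
  c (successors {a, c, e}): φ is true.
  d (successors {c, d}): φ is true.
  e (successors {c, e}): φ is true.
For instance, at b:
  At b: r is true, <>r is true, so r & <>r is true.
    At b: <>r requires r at some successor in {a, b}.
      r holds at b, so <>r is true at b.
Satisfying worlds: {b, c, d, e}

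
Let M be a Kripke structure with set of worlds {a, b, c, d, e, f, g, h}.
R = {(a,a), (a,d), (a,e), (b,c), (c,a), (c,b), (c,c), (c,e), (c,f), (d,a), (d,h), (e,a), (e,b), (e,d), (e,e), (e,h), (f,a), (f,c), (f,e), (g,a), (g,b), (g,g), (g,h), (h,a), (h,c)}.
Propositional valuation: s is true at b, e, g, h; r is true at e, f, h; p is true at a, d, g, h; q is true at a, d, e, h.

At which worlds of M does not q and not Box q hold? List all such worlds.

b, c, f, g

Let φ = not q and not Box q. Evaluate φ at each world:
  a (successors {a, d, e}): φ is false.
  b (successors {c}): φ is true.
  c (successors {a, b, c, e, f}): φ is true.
  d (successors {a, h}): φ is false.
  e (successors {a, b, d, e, h}): φ is false.
  f (successors {a, c, e}): φ is true.
  g (successors {a, b, g, h}): φ is true.
  h (successors {a, c}): φ is false.
For instance, at b:
  At b: not q is true, not Box q is true, so not q and not Box q is true.
    At b: Box q is false, so not Box q is true.
      At b: Box q requires q at every successor {c}.
        q fails at c, so Box q is false at b.
Satisfying worlds: {b, c, f, g}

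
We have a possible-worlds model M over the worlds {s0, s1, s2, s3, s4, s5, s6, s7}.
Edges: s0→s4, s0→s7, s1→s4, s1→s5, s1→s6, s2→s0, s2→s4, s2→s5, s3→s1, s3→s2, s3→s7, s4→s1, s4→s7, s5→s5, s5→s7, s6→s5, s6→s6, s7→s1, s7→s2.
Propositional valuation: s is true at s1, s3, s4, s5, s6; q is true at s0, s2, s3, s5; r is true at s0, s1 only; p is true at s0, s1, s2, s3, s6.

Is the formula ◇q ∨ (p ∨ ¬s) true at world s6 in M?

Yes

Recall that ◇ψ holds at a world iff ψ holds at some accessible world.
At s6: ◇q is true, p ∨ ¬s is true, so ◇q ∨ (p ∨ ¬s) is true.
  At s6: ◇q requires q at some successor in {s5, s6}.
    q holds at s5, so ◇q is true at s6.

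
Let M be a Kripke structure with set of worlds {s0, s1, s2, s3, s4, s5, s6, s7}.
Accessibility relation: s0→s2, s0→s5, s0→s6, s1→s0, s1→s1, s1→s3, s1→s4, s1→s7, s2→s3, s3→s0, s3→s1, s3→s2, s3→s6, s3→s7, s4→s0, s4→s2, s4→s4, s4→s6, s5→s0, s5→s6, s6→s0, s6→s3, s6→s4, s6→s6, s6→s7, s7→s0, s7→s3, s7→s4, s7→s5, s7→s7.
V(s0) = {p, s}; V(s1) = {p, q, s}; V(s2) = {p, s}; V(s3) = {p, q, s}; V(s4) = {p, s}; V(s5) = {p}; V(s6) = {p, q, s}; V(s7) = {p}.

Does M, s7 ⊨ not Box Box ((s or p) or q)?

Recall that Box ψ holds at a world iff ψ holds at every accessible world, and Dia ψ holds iff ψ holds at some accessible world.
At s7: Box Box ((s or p) or q) is true, so not Box Box ((s or p) or q) is false.
  At s7: Box Box ((s or p) or q) requires Box ((s or p) or q) at every successor {s0, s3, s4, s5, s7}.
    At s0: Box ((s or p) or q) is true.
    At s3: Box ((s or p) or q) is true.
    At s4: Box ((s or p) or q) is true.
    At s5: Box ((s or p) or q) is true.
    At s7: Box ((s or p) or q) is true.
  So Box Box ((s or p) or q) is true at s7.

No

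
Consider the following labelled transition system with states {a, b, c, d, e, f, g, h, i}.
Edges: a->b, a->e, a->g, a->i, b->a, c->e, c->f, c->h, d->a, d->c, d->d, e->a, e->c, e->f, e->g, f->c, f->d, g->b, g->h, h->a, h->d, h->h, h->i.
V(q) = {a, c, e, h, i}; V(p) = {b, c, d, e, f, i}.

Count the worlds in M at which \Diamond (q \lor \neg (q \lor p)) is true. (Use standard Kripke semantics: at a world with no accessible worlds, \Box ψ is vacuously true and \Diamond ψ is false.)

8

Let φ = \Diamond (q \lor \neg (q \lor p)). Evaluate φ at each world:
  a (successors {b, e, g, i}): φ is true.
  b (successors {a}): φ is true.
  c (successors {e, f, h}): φ is true.
  d (successors {a, c, d}): φ is true.
  e (successors {a, c, f, g}): φ is true.
  f (successors {c, d}): φ is true.
  g (successors {b, h}): φ is true.
  h (successors {a, d, h, i}): φ is true.
  i (successors ∅): φ is false.
For instance, at a:
  At a: \Diamond (q \lor \neg (q \lor p)) requires q \lor \neg (q \lor p) at some successor in {b, e, g, i}.
    q \lor \neg (q \lor p) holds at e, so \Diamond (q \lor \neg (q \lor p)) is true at a.
Satisfying worlds: {a, b, c, d, e, f, g, h}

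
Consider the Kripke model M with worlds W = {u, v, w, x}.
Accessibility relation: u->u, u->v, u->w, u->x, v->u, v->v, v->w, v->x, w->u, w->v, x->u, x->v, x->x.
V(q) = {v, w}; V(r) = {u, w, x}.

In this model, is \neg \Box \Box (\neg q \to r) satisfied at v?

No

Recall that \Box ψ holds at a world iff ψ holds at every accessible world, and \Diamond ψ holds iff ψ holds at some accessible world.
At v: \Box \Box (\neg q \to r) is true, so \neg \Box \Box (\neg q \to r) is false.
  At v: \Box \Box (\neg q \to r) requires \Box (\neg q \to r) at every successor {u, v, w, x}.
    At u: \Box (\neg q \to r) is true.
    At v: \Box (\neg q \to r) is true.
    At w: \Box (\neg q \to r) is true.
    At x: \Box (\neg q \to r) is true.
  So \Box \Box (\neg q \to r) is true at v.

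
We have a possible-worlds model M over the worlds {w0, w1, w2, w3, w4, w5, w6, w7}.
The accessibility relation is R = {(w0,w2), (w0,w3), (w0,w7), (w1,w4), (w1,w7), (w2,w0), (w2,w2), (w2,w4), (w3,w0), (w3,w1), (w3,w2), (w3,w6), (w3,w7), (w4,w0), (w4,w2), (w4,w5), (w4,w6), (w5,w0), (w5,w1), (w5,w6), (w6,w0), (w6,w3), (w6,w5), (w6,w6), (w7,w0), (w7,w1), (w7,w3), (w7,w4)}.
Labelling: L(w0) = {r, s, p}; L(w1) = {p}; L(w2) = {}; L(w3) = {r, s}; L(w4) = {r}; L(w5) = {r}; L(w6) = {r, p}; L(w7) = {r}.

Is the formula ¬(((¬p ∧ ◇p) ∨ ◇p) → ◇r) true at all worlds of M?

Recall that ◇ψ holds at a world iff ψ holds at some accessible world.
Let φ = ¬(((¬p ∧ ◇p) ∨ ◇p) → ◇r). Evaluate φ at each world:
  w0 (successors {w2, w3, w7}): φ is false.
  w1 (successors {w4, w7}): φ is false.
  w2 (successors {w0, w2, w4}): φ is false.
  w3 (successors {w0, w1, w2, w6, w7}): φ is false.
  w4 (successors {w0, w2, w5, w6}): φ is false.
  w5 (successors {w0, w1, w6}): φ is false.
  w6 (successors {w0, w3, w5, w6}): φ is false.
  w7 (successors {w0, w1, w3, w4}): φ is false.
Detail at w0 (counterexample):
  At w0: ((¬p ∧ ◇p) ∨ ◇p) → ◇r is true, so ¬(((¬p ∧ ◇p) ∨ ◇p) → ◇r) is false.
    At w0: (¬p ∧ ◇p) ∨ ◇p is false, ◇r is true, so ((¬p ∧ ◇p) ∨ ◇p) → ◇r is true.
      At w0: ¬p ∧ ◇p is false, ◇p is false, so (¬p ∧ ◇p) ∨ ◇p is false.
      At w0: ◇r requires r at some successor in {w2, w3, w7}.
        r holds at w3, so ◇r is true at w0.

No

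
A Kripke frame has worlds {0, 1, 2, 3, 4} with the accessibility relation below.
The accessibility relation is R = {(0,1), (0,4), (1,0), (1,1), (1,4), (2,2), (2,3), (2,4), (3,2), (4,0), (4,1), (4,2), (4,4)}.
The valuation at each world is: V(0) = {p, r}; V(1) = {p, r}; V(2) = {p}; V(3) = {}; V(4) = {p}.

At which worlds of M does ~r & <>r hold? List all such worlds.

Recall that <>ψ holds at a world iff ψ holds at some accessible world.
Let φ = ~r & <>r. Evaluate φ at each world:
  0 (successors {1, 4}): φ is false.
  1 (successors {0, 1, 4}): φ is false.
  2 (successors {2, 3, 4}): φ is false.
  3 (successors {2}): φ is false.
  4 (successors {0, 1, 2, 4}): φ is true.
For instance, at 4:
  At 4: ~r is true, <>r is true, so ~r & <>r is true.
    At 4: <>r requires r at some successor in {0, 1, 2, 4}.
      r holds at 0, so <>r is true at 4.
Satisfying worlds: {4}

4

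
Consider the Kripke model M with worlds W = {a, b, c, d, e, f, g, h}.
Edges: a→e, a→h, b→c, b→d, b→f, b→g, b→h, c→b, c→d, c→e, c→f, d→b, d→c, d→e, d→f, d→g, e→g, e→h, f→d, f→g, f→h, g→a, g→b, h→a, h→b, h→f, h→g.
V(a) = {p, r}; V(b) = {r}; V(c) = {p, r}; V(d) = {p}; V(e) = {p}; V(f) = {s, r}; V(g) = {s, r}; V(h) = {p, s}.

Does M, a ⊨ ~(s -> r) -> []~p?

Yes

At a: ~(s -> r) is false, []~p is false, so ~(s -> r) -> []~p is true.
  At a: []~p requires ~p at every successor {e, h}.
    ~p fails at e, so []~p is false at a.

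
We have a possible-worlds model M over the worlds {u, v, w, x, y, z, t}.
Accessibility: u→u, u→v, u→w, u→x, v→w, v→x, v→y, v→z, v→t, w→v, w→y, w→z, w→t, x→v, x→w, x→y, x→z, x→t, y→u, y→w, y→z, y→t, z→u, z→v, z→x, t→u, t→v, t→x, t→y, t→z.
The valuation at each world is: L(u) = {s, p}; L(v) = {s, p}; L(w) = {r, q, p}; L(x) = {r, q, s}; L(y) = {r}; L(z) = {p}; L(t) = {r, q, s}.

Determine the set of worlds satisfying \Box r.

Let φ = \Box r. Evaluate φ at each world:
  u (successors {u, v, w, x}): φ is false.
  v (successors {w, x, y, z, t}): φ is false.
  w (successors {v, y, z, t}): φ is false.
  x (successors {v, w, y, z, t}): φ is false.
  y (successors {u, w, z, t}): φ is false.
  z (successors {u, v, x}): φ is false.
  t (successors {u, v, x, y, z}): φ is false.
For instance, at u:
  At u: \Box r requires r at every successor {u, v, w, x}.
    r fails at u, so \Box r is false at u.
Satisfying worlds: none.

none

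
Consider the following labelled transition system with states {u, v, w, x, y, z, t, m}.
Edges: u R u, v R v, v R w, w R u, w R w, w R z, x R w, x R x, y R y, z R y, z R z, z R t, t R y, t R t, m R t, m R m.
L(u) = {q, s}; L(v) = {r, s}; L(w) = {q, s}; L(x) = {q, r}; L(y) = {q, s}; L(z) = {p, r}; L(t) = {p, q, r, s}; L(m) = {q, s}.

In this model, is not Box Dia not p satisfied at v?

No

At v: Box Dia not p is true, so not Box Dia not p is false.
  At v: Box Dia not p requires Dia not p at every successor {v, w}.
      At v: Dia not p requires not p at some successor in {v, w}.
        not p holds at v, so Dia not p is true at v.
      At w: Dia not p requires not p at some successor in {u, w, z}.
        not p holds at u, so Dia not p is true at w.
  So Box Dia not p is true at v.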